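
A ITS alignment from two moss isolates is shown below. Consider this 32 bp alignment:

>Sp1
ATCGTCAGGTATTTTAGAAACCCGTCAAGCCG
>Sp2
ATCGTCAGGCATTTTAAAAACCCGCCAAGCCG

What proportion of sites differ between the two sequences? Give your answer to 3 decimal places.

0.094

The sequences differ at 3 of 32 positions (sites 10, 17, 25).
p = 3/32 = 0.09375 ≈ 0.094 (to 3 d.p.).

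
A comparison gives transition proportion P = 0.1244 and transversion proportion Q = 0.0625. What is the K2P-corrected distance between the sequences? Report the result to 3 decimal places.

0.220

Under the Kimura two-parameter model, d = −½ ln(1 − 2P − Q) − ¼ ln(1 − 2Q).
1 − 2P − Q = 0.6887, giving −½ ln(0.6887) = 0.186475.
1 − 2Q = 0.875, giving −¼ ln(0.875) = 0.033383.
d = 0.186475 + 0.033383 = 0.219858.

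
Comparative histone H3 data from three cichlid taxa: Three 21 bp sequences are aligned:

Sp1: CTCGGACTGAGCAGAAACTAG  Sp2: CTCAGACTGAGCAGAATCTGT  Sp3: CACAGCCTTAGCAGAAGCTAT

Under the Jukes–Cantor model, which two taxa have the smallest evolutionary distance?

Sp1–Sp2: 4/21 differ, p = 0.190, d = 0.220.
Sp1–Sp3: 6/21 differ, p = 0.286, d = 0.360.
Sp2–Sp3: 5/21 differ, p = 0.238, d = 0.286.
The smallest distance is between Sp1 and Sp2.

Sp1 and Sp2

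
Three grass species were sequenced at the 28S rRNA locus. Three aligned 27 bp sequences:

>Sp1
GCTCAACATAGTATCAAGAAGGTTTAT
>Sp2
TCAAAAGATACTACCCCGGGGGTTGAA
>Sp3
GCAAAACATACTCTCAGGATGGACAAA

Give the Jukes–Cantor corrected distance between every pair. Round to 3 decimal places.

Sp1–Sp2: 12/27 sites differ → p ≈ 0.444444, d = −0.75 ln(1 − 0.592592) = 0.673455 ≈ 0.673.
Sp1–Sp3: 10/27 sites differ → p ≈ 0.37037, d = −0.75 ln(1 − 0.493827) = 0.510658 ≈ 0.511.
Sp2–Sp3: 11/27 sites differ → p ≈ 0.407407, d = −0.75 ln(1 − 0.543209) = 0.587647 ≈ 0.588.

d(Sp1,Sp2) = 0.673, d(Sp1,Sp3) = 0.511, d(Sp2,Sp3) = 0.588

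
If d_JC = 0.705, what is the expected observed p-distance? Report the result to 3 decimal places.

0.457

p = (3/4)(1 − e^(−4d/3)) = 0.75 × (1 − e^(-0.94)) = 0.75 × (1 − 0.390628) = 0.457029.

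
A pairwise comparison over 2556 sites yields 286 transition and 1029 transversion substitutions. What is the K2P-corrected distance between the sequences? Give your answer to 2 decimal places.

P = 286/2556 ≈ 0.111894 and Q = 1029/2556 ≈ 0.402582.
Under the Kimura two-parameter model, d = −½ ln(1 − 2P − Q) − ¼ ln(1 − 2Q).
1 − 2P − Q = 0.37363, giving −½ ln(0.37363) = 0.492245.
1 − 2Q = 0.194836, giving −¼ ln(0.194836) = 0.408899.
d = 0.492245 + 0.408899 = 0.901144.

0.90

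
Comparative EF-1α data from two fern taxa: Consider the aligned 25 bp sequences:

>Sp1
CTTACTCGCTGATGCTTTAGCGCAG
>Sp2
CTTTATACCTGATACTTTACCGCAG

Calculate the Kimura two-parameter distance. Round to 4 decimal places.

0.2920

Of 25 sites, 1 differences are transitions and 5 are transversions, so P = 1/25 = 0.04 and Q = 5/25 = 0.2.
Under the Kimura two-parameter model, d = −½ ln(1 − 2P − Q) − ¼ ln(1 − 2Q).
1 − 2P − Q = 0.72, giving −½ ln(0.72) = 0.164252.
1 − 2Q = 0.6, giving −¼ ln(0.6) = 0.127706.
d = 0.164252 + 0.127706 = 0.291958.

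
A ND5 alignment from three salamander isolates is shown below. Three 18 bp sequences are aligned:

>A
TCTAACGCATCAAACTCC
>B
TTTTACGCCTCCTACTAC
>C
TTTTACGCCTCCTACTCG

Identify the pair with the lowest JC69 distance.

A–B: 6/18 differ, p = 0.333, d = 0.441.
A–C: 6/18 differ, p = 0.333, d = 0.441.
B–C: 2/18 differ, p = 0.111, d = 0.120.
The smallest distance is between B and C.

B and C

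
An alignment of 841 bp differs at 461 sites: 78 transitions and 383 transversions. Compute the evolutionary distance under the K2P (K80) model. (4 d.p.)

1.1164

P = 78/841 ≈ 0.092747 and Q = 383/841 ≈ 0.45541.
Under the Kimura two-parameter model, d = −½ ln(1 − 2P − Q) − ¼ ln(1 − 2Q).
1 − 2P − Q = 0.359096, giving −½ ln(0.359096) = 0.512083.
1 − 2Q = 0.08918, giving −¼ ln(0.08918) = 0.604275.
d = 0.512083 + 0.604275 = 1.116358.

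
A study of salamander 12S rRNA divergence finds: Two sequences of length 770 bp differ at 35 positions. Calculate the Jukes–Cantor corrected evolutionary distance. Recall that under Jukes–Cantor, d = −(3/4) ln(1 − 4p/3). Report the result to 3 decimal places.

p = 35/770 ≈ 0.045455.
d = −(3/4) ln(1 − 4p/3) = −0.75 ln(1 − 0.060607) = −0.75 ln(0.939393)
  = −0.75 × (-0.062521) = 0.046891 substitutions/site.

0.047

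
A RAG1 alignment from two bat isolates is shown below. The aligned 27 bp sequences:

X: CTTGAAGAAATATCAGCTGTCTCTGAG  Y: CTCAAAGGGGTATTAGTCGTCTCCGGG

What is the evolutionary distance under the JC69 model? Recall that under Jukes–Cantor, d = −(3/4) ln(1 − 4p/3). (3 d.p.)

The sequences differ at 10 of 27 sites (3, 4, 8, 9, 10, 14, 17, 18, 24, 26), so p = 10/27 ≈ 0.37037.
d = −(3/4) ln(1 − 4p/3) = −0.75 ln(1 − 0.493827) = −0.75 ln(0.506173)
  = −0.75 × (-0.680877) = 0.510658 substitutions/site.

0.511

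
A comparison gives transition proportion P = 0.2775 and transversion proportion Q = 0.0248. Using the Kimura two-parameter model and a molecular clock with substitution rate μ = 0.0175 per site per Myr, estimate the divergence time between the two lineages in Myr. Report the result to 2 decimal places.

Under the Kimura two-parameter model, d = −½ ln(1 − 2P − Q) − ¼ ln(1 − 2Q).
1 − 2P − Q = 0.4202, giving −½ ln(0.4202) = 0.433512.
1 − 2Q = 0.9504, giving −¼ ln(0.9504) = 0.012718.
d = 0.433512 + 0.012718 = 0.446230.
Under a molecular clock d = 2μt, so t = d/(2μ) = 0.446230 / (2 × 0.0175) = 12.75 Myr.

12.75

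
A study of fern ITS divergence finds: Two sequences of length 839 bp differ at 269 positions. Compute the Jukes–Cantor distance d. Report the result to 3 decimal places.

0.418

p = 269/839 ≈ 0.32062.
d = −(3/4) ln(1 − 4p/3) = −0.75 ln(1 − 0.427493) = −0.75 ln(0.572507)
  = −0.75 × (-0.557730) = 0.418298 substitutions/site.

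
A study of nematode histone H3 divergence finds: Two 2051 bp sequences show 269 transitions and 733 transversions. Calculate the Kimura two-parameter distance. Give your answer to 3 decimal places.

0.797

P = 269/2051 ≈ 0.131156 and Q = 733/2051 ≈ 0.357387.
Under the Kimura two-parameter model, d = −½ ln(1 − 2P − Q) − ¼ ln(1 − 2Q).
1 − 2P − Q = 0.380301, giving −½ ln(0.380301) = 0.483396.
1 − 2Q = 0.285226, giving −¼ ln(0.285226) = 0.313618.
d = 0.483396 + 0.313618 = 0.797014.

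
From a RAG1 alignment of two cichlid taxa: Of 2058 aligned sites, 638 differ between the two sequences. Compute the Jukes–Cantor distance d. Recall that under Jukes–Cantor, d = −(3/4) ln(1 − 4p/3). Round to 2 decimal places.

0.40

p = 638/2058 ≈ 0.31001.
d = −(3/4) ln(1 − 4p/3) = −0.75 ln(1 − 0.413347) = −0.75 ln(0.586653)
  = −0.75 × (-0.533322) = 0.399992 substitutions/site.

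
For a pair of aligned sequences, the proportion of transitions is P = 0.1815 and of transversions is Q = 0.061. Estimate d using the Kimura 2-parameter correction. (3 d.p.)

Under the Kimura two-parameter model, d = −½ ln(1 − 2P − Q) − ¼ ln(1 − 2Q).
1 − 2P − Q = 0.576, giving −½ ln(0.576) = 0.275824.
1 − 2Q = 0.878, giving −¼ ln(0.878) = 0.032527.
d = 0.275824 + 0.032527 = 0.308351.

0.308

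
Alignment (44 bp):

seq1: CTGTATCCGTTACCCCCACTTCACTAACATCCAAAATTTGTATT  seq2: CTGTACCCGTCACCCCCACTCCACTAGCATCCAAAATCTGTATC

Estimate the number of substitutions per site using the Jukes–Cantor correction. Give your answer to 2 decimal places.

The sequences differ at 6 of 44 sites (6, 11, 21, 27, 38, 44), so p = 6/44 ≈ 0.136364.
d = −(3/4) ln(1 − 4p/3) = −0.75 ln(1 − 0.181819) = −0.75 ln(0.818181)
  = −0.75 × (-0.200672) = 0.150504 substitutions/site.

0.15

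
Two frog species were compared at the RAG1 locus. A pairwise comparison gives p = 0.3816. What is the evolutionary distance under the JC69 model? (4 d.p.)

d = −(3/4) ln(1 − 4p/3) = −0.75 ln(1 − 0.5088) = −0.75 ln(0.4912)
  = −0.75 × (-0.710904) = 0.533178 substitutions/site.

0.5332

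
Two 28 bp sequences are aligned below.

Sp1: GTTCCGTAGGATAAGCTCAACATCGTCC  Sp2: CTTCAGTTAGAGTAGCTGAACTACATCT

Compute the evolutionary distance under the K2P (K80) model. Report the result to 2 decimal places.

Of 28 sites, 3 differences are transitions and 8 are transversions, so P = 3/28 ≈ 0.107143 and Q = 8/28 ≈ 0.285714.
Under the Kimura two-parameter model, d = −½ ln(1 − 2P − Q) − ¼ ln(1 − 2Q).
1 − 2P − Q = 0.5, giving −½ ln(0.5) = 0.346574.
1 − 2Q = 0.428572, giving −¼ ln(0.428572) = 0.211824.
d = 0.346574 + 0.211824 = 0.558398.

0.56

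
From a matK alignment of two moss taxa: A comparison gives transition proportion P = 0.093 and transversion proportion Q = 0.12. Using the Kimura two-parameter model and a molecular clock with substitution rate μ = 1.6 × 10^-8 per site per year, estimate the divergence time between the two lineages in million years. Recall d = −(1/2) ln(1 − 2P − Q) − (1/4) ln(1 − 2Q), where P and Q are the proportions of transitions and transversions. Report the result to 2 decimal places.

7.85

Under the Kimura two-parameter model, d = −½ ln(1 − 2P − Q) − ¼ ln(1 − 2Q).
1 − 2P − Q = 0.694, giving −½ ln(0.694) = 0.182642.
1 − 2Q = 0.76, giving −¼ ln(0.76) = 0.068609.
d = 0.182642 + 0.068609 = 0.251251.
Under a molecular clock d = 2μt, so t = d/(2μ) = 0.251251 / (2 × 1.6 × 10^-8) = 7.85 million years.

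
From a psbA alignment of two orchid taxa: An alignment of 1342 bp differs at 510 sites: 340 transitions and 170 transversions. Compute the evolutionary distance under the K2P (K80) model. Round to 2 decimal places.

P = 340/1342 ≈ 0.253353 and Q = 170/1342 ≈ 0.126677.
Under the Kimura two-parameter model, d = −½ ln(1 − 2P − Q) − ¼ ln(1 − 2Q).
1 − 2P − Q = 0.366617, giving −½ ln(0.366617) = 0.501719.
1 − 2Q = 0.746646, giving −¼ ln(0.746646) = 0.073041.
d = 0.501719 + 0.073041 = 0.574760.

0.57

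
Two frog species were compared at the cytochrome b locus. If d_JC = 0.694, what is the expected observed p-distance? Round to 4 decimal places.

0.4527

p = (3/4)(1 − e^(−4d/3)) = 0.75 × (1 − e^(-0.925333)) = 0.75 × (1 − 0.396399) = 0.452701.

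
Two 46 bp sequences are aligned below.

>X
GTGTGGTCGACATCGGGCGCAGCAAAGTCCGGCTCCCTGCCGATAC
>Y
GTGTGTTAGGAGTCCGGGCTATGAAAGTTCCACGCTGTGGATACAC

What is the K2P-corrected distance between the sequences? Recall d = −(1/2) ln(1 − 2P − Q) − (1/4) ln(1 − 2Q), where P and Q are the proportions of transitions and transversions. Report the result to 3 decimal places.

0.704

Of 46 sites, 7 differences are transitions and 14 are transversions, so P = 7/46 ≈ 0.152174 and Q = 14/46 ≈ 0.304348.
Under the Kimura two-parameter model, d = −½ ln(1 − 2P − Q) − ¼ ln(1 − 2Q).
1 − 2P − Q = 0.391304, giving −½ ln(0.391304) = 0.469135.
1 − 2Q = 0.391304, giving −¼ ln(0.391304) = 0.234568.
d = 0.469135 + 0.234568 = 0.703703.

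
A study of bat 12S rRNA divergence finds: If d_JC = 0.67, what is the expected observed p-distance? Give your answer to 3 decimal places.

0.443

p = (3/4)(1 − e^(−4d/3)) = 0.75 × (1 − e^(-0.893333)) = 0.75 × (1 − 0.409289) = 0.443033.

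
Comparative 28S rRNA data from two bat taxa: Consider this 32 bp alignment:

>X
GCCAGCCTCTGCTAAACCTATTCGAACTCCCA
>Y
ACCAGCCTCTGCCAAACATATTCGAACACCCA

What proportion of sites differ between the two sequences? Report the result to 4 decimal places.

The sequences differ at 4 of 32 positions (sites 1, 13, 18, 28).
p = 4/32 = 0.1250.

0.1250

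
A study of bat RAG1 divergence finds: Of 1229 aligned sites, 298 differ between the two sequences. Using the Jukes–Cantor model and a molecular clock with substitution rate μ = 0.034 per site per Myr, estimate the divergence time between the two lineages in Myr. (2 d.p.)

p = 298/1229 ≈ 0.242474.
d = −(3/4) ln(1 − 4p/3) = −0.75 ln(1 − 0.323299) = −0.75 ln(0.676701)
  = −0.75 × (-0.390526) = 0.292895 substitutions/site.
Under a molecular clock d = 2μt, so t = d/(2μ) = 0.292895 / (2 × 0.034) = 4.31 Myr.

4.31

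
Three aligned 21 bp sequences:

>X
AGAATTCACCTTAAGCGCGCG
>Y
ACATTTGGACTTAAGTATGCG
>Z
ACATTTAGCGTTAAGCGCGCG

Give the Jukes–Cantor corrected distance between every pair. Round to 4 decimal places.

X–Y: 8/21 sites differ → p ≈ 0.380952, d = −0.75 ln(1 − 0.507936) = 0.531860 ≈ 0.5319.
X–Z: 5/21 sites differ → p ≈ 0.238095, d = −0.75 ln(1 − 0.31746) = 0.286451 ≈ 0.2865.
Y–Z: 6/21 sites differ → p ≈ 0.285714, d = −0.75 ln(1 − 0.380952) = 0.359679 ≈ 0.3597.

d(X,Y) = 0.5319, d(X,Z) = 0.2865, d(Y,Z) = 0.3597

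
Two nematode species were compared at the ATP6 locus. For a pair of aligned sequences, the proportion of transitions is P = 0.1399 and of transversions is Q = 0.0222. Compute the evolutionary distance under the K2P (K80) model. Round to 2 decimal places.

0.19

Under the Kimura two-parameter model, d = −½ ln(1 − 2P − Q) − ¼ ln(1 − 2Q).
1 − 2P − Q = 0.698, giving −½ ln(0.698) = 0.179768.
1 − 2Q = 0.9556, giving −¼ ln(0.9556) = 0.011354.
d = 0.179768 + 0.011354 = 0.191122.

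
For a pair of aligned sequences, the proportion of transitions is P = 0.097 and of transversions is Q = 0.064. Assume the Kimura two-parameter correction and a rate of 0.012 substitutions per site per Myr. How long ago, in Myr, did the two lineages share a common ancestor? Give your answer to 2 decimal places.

7.64

Under the Kimura two-parameter model, d = −½ ln(1 − 2P − Q) − ¼ ln(1 − 2Q).
1 − 2P − Q = 0.742, giving −½ ln(0.742) = 0.149203.
1 − 2Q = 0.872, giving −¼ ln(0.872) = 0.034241.
d = 0.149203 + 0.034241 = 0.183444.
Under a molecular clock d = 2μt, so t = d/(2μ) = 0.183444 / (2 × 0.012) = 7.64 Myr.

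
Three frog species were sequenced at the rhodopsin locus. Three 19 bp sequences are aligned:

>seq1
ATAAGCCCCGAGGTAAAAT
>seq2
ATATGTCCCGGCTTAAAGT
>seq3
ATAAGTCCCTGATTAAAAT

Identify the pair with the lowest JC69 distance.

seq1–seq2: 6/19 differ, p = 0.316, d = 0.410.
seq1–seq3: 5/19 differ, p = 0.263, d = 0.324.
seq2–seq3: 4/19 differ, p = 0.211, d = 0.247.
The smallest distance is between seq2 and seq3.

seq2 and seq3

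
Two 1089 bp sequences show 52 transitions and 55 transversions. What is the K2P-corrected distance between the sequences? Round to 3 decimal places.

P = 52/1089 ≈ 0.04775 and Q = 55/1089 ≈ 0.050505.
Under the Kimura two-parameter model, d = −½ ln(1 − 2P − Q) − ¼ ln(1 − 2Q).
1 − 2P − Q = 0.853995, giving −½ ln(0.853995) = 0.078915.
1 − 2Q = 0.89899, giving −¼ ln(0.89899) = 0.026621.
d = 0.078915 + 0.026621 = 0.105536.

0.106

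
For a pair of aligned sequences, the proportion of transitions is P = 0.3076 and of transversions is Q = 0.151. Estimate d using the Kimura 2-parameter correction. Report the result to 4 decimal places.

0.8165

Under the Kimura two-parameter model, d = −½ ln(1 − 2P − Q) − ¼ ln(1 − 2Q).
1 − 2P − Q = 0.2338, giving −½ ln(0.2338) = 0.726645.
1 − 2Q = 0.698, giving −¼ ln(0.698) = 0.089884.
d = 0.726645 + 0.089884 = 0.816529.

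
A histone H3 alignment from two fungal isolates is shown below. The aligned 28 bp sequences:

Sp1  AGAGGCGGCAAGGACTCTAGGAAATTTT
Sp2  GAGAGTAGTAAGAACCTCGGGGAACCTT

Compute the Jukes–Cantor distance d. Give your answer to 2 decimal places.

The sequences differ at 15 of 28 sites, so p = 15/28 ≈ 0.535714.
d = −(3/4) ln(1 − 4p/3) = −0.75 ln(1 − 0.714285) = −0.75 ln(0.285715)
  = −0.75 × (-1.252760) = 0.939570 substitutions/site.

0.94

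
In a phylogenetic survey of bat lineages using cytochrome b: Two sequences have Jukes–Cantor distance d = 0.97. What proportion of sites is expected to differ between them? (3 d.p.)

p = (3/4)(1 − e^(−4d/3)) = 0.75 × (1 − e^(-1.293333)) = 0.75 × (1 − 0.274355) = 0.544234.

0.544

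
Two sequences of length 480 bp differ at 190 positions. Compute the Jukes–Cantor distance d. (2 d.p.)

0.56

p = 190/480 ≈ 0.395833.
d = −(3/4) ln(1 − 4p/3) = −0.75 ln(1 − 0.527777) = −0.75 ln(0.472223)
  = −0.75 × (-0.750304) = 0.562728 substitutions/site.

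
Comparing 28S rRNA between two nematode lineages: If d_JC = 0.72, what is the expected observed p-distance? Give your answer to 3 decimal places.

p = (3/4)(1 − e^(−4d/3)) = 0.75 × (1 − e^(-0.96)) = 0.75 × (1 − 0.382893) = 0.462830.

0.463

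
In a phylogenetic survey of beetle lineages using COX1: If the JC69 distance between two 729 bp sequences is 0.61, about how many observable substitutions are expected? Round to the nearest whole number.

304

Invert JC69: p = (3/4)(1 − e^(−4d/3)) = 0.75 × (1 − e^(-0.813333)) = 0.75 × (1 − 0.443378) = 0.417467.
Expected differing sites = pL ≈ 0.417467 × 729 = 304.333443 ≈ 304.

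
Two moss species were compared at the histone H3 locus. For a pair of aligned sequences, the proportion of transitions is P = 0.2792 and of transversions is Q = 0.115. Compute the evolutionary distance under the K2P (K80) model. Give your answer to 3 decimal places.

Under the Kimura two-parameter model, d = −½ ln(1 − 2P − Q) − ¼ ln(1 − 2Q).
1 − 2P − Q = 0.3266, giving −½ ln(0.3266) = 0.559510.
1 − 2Q = 0.77, giving −¼ ln(0.77) = 0.065341.
d = 0.559510 + 0.065341 = 0.624851.

0.625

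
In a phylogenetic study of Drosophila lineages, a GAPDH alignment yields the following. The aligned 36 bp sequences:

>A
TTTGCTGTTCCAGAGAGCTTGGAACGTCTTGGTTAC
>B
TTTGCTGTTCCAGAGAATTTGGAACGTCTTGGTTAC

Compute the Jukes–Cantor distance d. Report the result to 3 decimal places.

0.058

The sequences differ at 2 of 36 sites (17, 18), so p = 2/36 ≈ 0.055556.
d = −(3/4) ln(1 − 4p/3) = −0.75 ln(1 − 0.074075) = −0.75 ln(0.925925)
  = −0.75 × (-0.076962) = 0.057722 substitutions/site.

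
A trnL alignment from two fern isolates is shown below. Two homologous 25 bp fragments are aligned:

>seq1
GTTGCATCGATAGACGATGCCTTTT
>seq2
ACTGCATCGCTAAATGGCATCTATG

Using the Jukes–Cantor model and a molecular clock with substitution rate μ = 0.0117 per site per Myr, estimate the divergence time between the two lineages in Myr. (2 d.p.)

28.32

The sequences differ at 11 of 25 sites, so p = 11/25 = 0.44.
d = −(3/4) ln(1 − 4p/3) = −0.75 ln(1 − 0.586667) = −0.75 ln(0.413333)
  = −0.75 × (-0.883502) = 0.662627 substitutions/site.
Under a molecular clock d = 2μt, so t = d/(2μ) = 0.662627 / (2 × 0.0117) = 28.32 Myr.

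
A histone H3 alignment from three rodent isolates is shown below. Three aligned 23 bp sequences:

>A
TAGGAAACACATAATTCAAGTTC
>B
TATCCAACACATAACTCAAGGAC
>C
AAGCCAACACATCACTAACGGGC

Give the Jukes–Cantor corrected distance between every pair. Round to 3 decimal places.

A–B: 6/23 sites differ → p ≈ 0.26087, d = −0.75 ln(1 − 0.347827) = 0.320584 ≈ 0.321.
A–C: 9/23 sites differ → p ≈ 0.391304, d = −0.75 ln(1 − 0.521739) = 0.553199 ≈ 0.553.
B–C: 6/23 sites differ → p ≈ 0.26087, d = −0.75 ln(1 − 0.347827) = 0.320584 ≈ 0.321.

d(A,B) = 0.321, d(A,C) = 0.553, d(B,C) = 0.321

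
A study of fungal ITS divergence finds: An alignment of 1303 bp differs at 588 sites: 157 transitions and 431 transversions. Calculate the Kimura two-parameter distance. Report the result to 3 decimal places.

P = 157/1303 ≈ 0.120491 and Q = 431/1303 ≈ 0.330775.
Under the Kimura two-parameter model, d = −½ ln(1 − 2P − Q) − ¼ ln(1 − 2Q).
1 − 2P − Q = 0.428243, giving −½ ln(0.428243) = 0.424032.
1 − 2Q = 0.33845, giving −¼ ln(0.33845) = 0.270845.
d = 0.424032 + 0.270845 = 0.694877.

0.695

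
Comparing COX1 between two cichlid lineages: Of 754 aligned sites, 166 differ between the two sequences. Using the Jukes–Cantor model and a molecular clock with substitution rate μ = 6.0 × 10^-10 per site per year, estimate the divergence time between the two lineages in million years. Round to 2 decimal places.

217.19

p = 166/754 ≈ 0.220159.
d = −(3/4) ln(1 − 4p/3) = −0.75 ln(1 − 0.293545) = −0.75 ln(0.706455)
  = −0.75 × (-0.347496) = 0.260622 substitutions/site.
Under a molecular clock d = 2μt, so t = d/(2μ) = 0.260622 / (2 × 6.0 × 10^-10) = 217.19 million years.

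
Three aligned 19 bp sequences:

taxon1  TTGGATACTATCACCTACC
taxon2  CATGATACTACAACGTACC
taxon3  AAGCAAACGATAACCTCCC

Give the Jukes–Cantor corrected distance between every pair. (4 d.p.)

d(taxon1,taxon2) = 0.4099, d(taxon1,taxon3) = 0.5068, d(taxon2,taxon3) = 0.6181

taxon1–taxon2: 6/19 sites differ → p ≈ 0.315789, d = −0.75 ln(1 − 0.421052) = 0.409907 ≈ 0.4099.
taxon1–taxon3: 7/19 sites differ → p ≈ 0.368421, d = −0.75 ln(1 − 0.491228) = 0.506816 ≈ 0.5068.
taxon2–taxon3: 8/19 sites differ → p ≈ 0.421053, d = −0.75 ln(1 − 0.561404) = 0.618132 ≈ 0.6181.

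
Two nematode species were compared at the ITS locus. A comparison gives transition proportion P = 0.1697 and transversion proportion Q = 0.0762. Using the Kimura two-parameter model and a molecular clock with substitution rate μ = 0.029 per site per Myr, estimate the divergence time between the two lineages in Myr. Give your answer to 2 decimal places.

5.34

Under the Kimura two-parameter model, d = −½ ln(1 − 2P − Q) − ¼ ln(1 − 2Q).
1 − 2P − Q = 0.5844, giving −½ ln(0.5844) = 0.268585.
1 − 2Q = 0.8476, giving −¼ ln(0.8476) = 0.041337.
d = 0.268585 + 0.041337 = 0.309922.
Under a molecular clock d = 2μt, so t = d/(2μ) = 0.309922 / (2 × 0.029) = 5.34 Myr.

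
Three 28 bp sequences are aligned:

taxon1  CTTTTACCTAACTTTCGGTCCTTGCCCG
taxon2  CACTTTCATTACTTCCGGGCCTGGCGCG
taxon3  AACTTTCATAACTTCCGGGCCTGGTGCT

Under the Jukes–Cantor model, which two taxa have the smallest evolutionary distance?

taxon2 and taxon3

taxon1–taxon2: 9/28 differ, p = 0.321, d = 0.420.
taxon1–taxon3: 11/28 differ, p = 0.393, d = 0.556.
taxon2–taxon3: 4/28 differ, p = 0.143, d = 0.158.
The smallest distance is between taxon2 and taxon3.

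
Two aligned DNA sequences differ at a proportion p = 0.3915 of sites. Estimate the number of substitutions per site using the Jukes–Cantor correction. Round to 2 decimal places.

0.55

d = −(3/4) ln(1 − 4p/3) = −0.75 ln(1 − 0.522) = −0.75 ln(0.478)
  = −0.75 × (-0.738145) = 0.553609 substitutions/site.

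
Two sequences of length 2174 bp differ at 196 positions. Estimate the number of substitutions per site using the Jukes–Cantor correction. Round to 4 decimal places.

p = 196/2174 ≈ 0.090156.
d = −(3/4) ln(1 − 4p/3) = −0.75 ln(1 − 0.120208) = −0.75 ln(0.879792)
  = −0.75 × (-0.128070) = 0.096053 substitutions/site.

0.0961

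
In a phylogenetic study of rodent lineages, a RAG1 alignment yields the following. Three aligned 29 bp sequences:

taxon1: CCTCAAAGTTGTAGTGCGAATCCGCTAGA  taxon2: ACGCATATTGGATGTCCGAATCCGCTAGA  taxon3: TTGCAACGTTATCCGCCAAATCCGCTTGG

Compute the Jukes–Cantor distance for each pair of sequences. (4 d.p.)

d(taxon1,taxon2) = 0.3439, d(taxon1,taxon3) = 0.6018, d(taxon2,taxon3) = 0.7739

taxon1–taxon2: 8/29 sites differ → p ≈ 0.275862, d = −0.75 ln(1 − 0.367816) = 0.343931 ≈ 0.3439.
taxon1–taxon3: 12/29 sites differ → p ≈ 0.413793, d = −0.75 ln(1 − 0.551724) = 0.601760 ≈ 0.6018.
taxon2–taxon3: 14/29 sites differ → p ≈ 0.482759, d = −0.75 ln(1 − 0.643679) = 0.773942 ≈ 0.7739.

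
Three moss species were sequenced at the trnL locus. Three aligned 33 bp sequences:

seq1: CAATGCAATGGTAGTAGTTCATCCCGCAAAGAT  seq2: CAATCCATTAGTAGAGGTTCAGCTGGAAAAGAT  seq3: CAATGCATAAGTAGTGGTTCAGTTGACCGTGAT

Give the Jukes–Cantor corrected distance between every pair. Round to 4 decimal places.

seq1–seq2: 9/33 sites differ → p ≈ 0.272727, d = −0.75 ln(1 − 0.363636) = 0.338988 ≈ 0.3390.
seq1–seq3: 12/33 sites differ → p ≈ 0.363636, d = −0.75 ln(1 − 0.484848) = 0.497470 ≈ 0.4975.
seq2–seq3: 9/33 sites differ → p ≈ 0.272727, d = −0.75 ln(1 − 0.363636) = 0.338988 ≈ 0.3390.

d(seq1,seq2) = 0.3390, d(seq1,seq3) = 0.4975, d(seq2,seq3) = 0.3390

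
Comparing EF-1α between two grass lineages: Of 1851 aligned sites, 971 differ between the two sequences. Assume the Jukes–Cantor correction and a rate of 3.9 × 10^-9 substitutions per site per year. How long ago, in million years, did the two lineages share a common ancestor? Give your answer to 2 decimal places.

115.59

p = 971/1851 ≈ 0.524581.
d = −(3/4) ln(1 − 4p/3) = −0.75 ln(1 − 0.699441) = −0.75 ln(0.300559)
  = −0.75 × (-1.202111) = 0.901583 substitutions/site.
Under a molecular clock d = 2μt, so t = d/(2μ) = 0.901583 / (2 × 3.9 × 10^-9) = 115.59 million years.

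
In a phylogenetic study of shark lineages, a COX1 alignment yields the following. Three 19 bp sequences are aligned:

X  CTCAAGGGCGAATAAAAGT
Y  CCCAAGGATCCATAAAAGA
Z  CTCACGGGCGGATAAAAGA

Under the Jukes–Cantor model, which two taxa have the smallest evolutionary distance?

X–Y: 6/19 differ, p = 0.316, d = 0.410.
X–Z: 3/19 differ, p = 0.158, d = 0.177.
Y–Z: 6/19 differ, p = 0.316, d = 0.410.
The smallest distance is between X and Z.

X and Z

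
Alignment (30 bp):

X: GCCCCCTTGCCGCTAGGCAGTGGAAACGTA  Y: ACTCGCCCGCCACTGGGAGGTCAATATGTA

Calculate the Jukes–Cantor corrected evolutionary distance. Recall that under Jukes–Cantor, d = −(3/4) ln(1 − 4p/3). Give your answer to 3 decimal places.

The sequences differ at 13 of 30 sites, so p = 13/30 ≈ 0.433333.
d = −(3/4) ln(1 − 4p/3) = −0.75 ln(1 − 0.577777) = −0.75 ln(0.422223)
  = −0.75 × (-0.862222) = 0.646667 substitutions/site.

0.647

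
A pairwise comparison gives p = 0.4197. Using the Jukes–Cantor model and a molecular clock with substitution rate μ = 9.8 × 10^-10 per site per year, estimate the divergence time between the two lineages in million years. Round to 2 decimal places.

313.80

d = −(3/4) ln(1 − 4p/3) = −0.75 ln(1 − 0.5596) = −0.75 ln(0.4404)
  = −0.75 × (-0.820072) = 0.615054 substitutions/site.
Under a molecular clock d = 2μt, so t = d/(2μ) = 0.615054 / (2 × 9.8 × 10^-10) = 313.80 million years.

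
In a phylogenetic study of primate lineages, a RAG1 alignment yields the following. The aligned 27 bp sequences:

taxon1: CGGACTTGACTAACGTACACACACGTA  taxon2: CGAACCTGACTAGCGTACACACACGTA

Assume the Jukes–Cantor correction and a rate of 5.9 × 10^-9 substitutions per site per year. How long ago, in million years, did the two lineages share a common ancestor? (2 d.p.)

10.19

The sequences differ at 3 of 27 sites (3, 6, 13), so p = 3/27 ≈ 0.111111.
d = −(3/4) ln(1 − 4p/3) = −0.75 ln(1 − 0.148148) = −0.75 ln(0.851852)
  = −0.75 × (-0.160342) = 0.120257 substitutions/site.
Under a molecular clock d = 2μt, so t = d/(2μ) = 0.120257 / (2 × 5.9 × 10^-9) = 10.19 million years.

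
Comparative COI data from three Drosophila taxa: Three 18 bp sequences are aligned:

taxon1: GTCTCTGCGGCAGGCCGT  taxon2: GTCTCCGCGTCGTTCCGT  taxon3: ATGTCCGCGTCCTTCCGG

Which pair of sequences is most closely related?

taxon2 and taxon3

taxon1–taxon2: 5/18 differ, p = 0.278, d = 0.347.
taxon1–taxon3: 8/18 differ, p = 0.444, d = 0.673.
taxon2–taxon3: 4/18 differ, p = 0.222, d = 0.264.
The smallest distance is between taxon2 and taxon3.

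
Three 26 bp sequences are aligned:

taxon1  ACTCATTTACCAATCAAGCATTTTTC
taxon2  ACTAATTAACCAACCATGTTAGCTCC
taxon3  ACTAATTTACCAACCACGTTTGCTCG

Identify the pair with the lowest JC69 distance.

taxon1–taxon2: 10/26 differ, p = 0.385, d = 0.539.
taxon1–taxon3: 9/26 differ, p = 0.346, d = 0.464.
taxon2–taxon3: 4/26 differ, p = 0.154, d = 0.172.
The smallest distance is between taxon2 and taxon3.

taxon2 and taxon3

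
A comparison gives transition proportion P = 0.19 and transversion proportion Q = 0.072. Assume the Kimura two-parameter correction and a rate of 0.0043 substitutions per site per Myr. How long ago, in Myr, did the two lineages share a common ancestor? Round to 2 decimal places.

39.49

Under the Kimura two-parameter model, d = −½ ln(1 − 2P − Q) − ¼ ln(1 − 2Q).
1 − 2P − Q = 0.548, giving −½ ln(0.548) = 0.300740.
1 − 2Q = 0.856, giving −¼ ln(0.856) = 0.038871.
d = 0.300740 + 0.038871 = 0.339611.
Under a molecular clock d = 2μt, so t = d/(2μ) = 0.339611 / (2 × 0.0043) = 39.49 Myr.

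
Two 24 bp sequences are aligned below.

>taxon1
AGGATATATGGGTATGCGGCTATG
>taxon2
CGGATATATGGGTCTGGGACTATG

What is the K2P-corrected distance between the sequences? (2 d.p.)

0.19

Of 24 sites, 1 differences are transitions and 3 are transversions, so P = 1/24 ≈ 0.041667 and Q = 3/24 = 0.125.
Under the Kimura two-parameter model, d = −½ ln(1 − 2P − Q) − ¼ ln(1 − 2Q).
1 − 2P − Q = 0.791666, giving −½ ln(0.791666) = 0.116808.
1 − 2Q = 0.75, giving −¼ ln(0.75) = 0.071921.
d = 0.116808 + 0.071921 = 0.188729.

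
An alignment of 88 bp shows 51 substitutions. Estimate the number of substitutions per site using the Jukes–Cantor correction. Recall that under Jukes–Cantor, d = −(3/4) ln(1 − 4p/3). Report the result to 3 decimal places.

p = 51/88 ≈ 0.579545.
d = −(3/4) ln(1 − 4p/3) = −0.75 ln(1 − 0.772727) = −0.75 ln(0.227273)
  = −0.75 × (-1.481603) = 1.111202 substitutions/site.

1.111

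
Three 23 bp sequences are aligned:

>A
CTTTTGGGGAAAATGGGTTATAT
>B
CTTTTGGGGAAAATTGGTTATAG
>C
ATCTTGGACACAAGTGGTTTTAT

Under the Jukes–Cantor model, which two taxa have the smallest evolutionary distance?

A and B

A–B: 2/23 differ, p = 0.087, d = 0.092.
A–C: 8/23 differ, p = 0.348, d = 0.467.
B–C: 8/23 differ, p = 0.348, d = 0.467.
The smallest distance is between A and B.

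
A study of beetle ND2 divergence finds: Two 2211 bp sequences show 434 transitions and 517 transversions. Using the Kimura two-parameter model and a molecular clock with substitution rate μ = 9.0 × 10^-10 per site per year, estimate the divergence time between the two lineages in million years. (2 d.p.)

P = 434/2211 ≈ 0.196291 and Q = 517/2211 ≈ 0.233831.
Under the Kimura two-parameter model, d = −½ ln(1 − 2P − Q) − ¼ ln(1 − 2Q).
1 − 2P − Q = 0.373587, giving −½ ln(0.373587) = 0.492302.
1 − 2Q = 0.532338, giving −¼ ln(0.532338) = 0.157619.
d = 0.492302 + 0.157619 = 0.649921.
Under a molecular clock d = 2μt, so t = d/(2μ) = 0.649921 / (2 × 9.0 × 10^-10) = 361.07 million years.

361.07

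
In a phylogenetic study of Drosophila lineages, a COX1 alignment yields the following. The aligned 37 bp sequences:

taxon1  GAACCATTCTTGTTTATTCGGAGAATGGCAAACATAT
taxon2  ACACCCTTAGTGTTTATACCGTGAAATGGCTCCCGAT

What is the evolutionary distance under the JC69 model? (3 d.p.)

0.645

The sequences differ at 16 of 37 sites, so p = 16/37 ≈ 0.432432.
d = −(3/4) ln(1 − 4p/3) = −0.75 ln(1 − 0.576576) = −0.75 ln(0.423424)
  = −0.75 × (-0.859381) = 0.644536 substitutions/site.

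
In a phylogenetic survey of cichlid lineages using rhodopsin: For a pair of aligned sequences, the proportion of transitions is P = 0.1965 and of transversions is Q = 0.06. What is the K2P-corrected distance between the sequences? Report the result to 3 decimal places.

Under the Kimura two-parameter model, d = −½ ln(1 − 2P − Q) − ¼ ln(1 − 2Q).
1 − 2P − Q = 0.547, giving −½ ln(0.547) = 0.301653.
1 − 2Q = 0.88, giving −¼ ln(0.88) = 0.031958.
d = 0.301653 + 0.031958 = 0.333611.

0.334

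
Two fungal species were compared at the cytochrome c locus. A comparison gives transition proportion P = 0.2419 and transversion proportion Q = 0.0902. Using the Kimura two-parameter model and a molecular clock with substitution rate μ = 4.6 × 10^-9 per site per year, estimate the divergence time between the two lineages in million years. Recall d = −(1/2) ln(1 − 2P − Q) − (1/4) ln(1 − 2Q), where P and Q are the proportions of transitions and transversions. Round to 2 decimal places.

Under the Kimura two-parameter model, d = −½ ln(1 − 2P − Q) − ¼ ln(1 − 2Q).
1 − 2P − Q = 0.426, giving −½ ln(0.426) = 0.426658.
1 − 2Q = 0.8196, giving −¼ ln(0.8196) = 0.049735.
d = 0.426658 + 0.049735 = 0.476393.
Under a molecular clock d = 2μt, so t = d/(2μ) = 0.476393 / (2 × 4.6 × 10^-9) = 51.78 million years.

51.78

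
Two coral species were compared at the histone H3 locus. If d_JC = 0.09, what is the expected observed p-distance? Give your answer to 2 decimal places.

p = (3/4)(1 − e^(−4d/3)) = 0.75 × (1 − e^(-0.12)) = 0.75 × (1 − 0.886920) = 0.084810.

0.08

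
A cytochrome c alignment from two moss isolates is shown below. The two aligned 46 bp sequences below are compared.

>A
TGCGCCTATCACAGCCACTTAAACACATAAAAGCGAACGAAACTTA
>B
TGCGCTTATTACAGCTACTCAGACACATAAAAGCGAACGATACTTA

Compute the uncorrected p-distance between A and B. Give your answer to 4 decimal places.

The sequences differ at 6 of 46 positions (sites 6, 10, 16, 20, 22, 41).
p = 6/46 = 0.130434… ≈ 0.1304 (to 4 d.p.).

0.1304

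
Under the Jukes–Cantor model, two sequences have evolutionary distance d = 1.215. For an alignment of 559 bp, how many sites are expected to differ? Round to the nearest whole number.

336

Invert JC69: p = (3/4)(1 − e^(−4d/3)) = 0.75 × (1 − e^(-1.62)) = 0.75 × (1 − 0.197899) = 0.601576.
Expected differing sites = pL ≈ 0.601576 × 559 = 336.280984 ≈ 336.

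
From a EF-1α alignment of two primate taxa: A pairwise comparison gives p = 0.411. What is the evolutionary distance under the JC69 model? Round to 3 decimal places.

0.596

d = −(3/4) ln(1 − 4p/3) = −0.75 ln(1 − 0.548) = −0.75 ln(0.452)
  = −0.75 × (-0.794073) = 0.595555 substitutions/site.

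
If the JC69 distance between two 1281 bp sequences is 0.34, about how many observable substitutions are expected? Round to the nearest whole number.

Invert JC69: p = (3/4)(1 − e^(−4d/3)) = 0.75 × (1 − e^(-0.453333)) = 0.75 × (1 − 0.635506) = 0.273371.
Expected differing sites = pL ≈ 0.273371 × 1281 = 350.188251 ≈ 350.

350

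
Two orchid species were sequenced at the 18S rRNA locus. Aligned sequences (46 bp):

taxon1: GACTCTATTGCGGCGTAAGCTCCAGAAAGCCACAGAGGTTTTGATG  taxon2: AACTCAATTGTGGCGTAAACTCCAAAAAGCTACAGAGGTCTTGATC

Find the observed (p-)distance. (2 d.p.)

0.17

The sequences differ at 8 of 46 positions (sites 1, 6, 11, 19, 25, 31, 40, 46).
p = 8/46 = 0.173913… ≈ 0.17 (to 2 d.p.).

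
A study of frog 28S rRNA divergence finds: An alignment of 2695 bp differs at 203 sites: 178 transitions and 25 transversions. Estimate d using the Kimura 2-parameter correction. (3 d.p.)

P = 178/2695 ≈ 0.066048 and Q = 25/2695 ≈ 0.009276.
Under the Kimura two-parameter model, d = −½ ln(1 − 2P − Q) − ¼ ln(1 − 2Q).
1 − 2P − Q = 0.858628, giving −½ ln(0.858628) = 0.076210.
1 − 2Q = 0.981448, giving −¼ ln(0.981448) = 0.004682.
d = 0.076210 + 0.004682 = 0.080892.

0.081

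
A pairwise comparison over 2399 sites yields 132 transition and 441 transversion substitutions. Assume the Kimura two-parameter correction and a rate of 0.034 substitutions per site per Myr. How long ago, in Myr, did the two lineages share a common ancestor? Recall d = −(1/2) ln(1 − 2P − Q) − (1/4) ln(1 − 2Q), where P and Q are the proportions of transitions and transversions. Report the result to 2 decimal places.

4.24

P = 132/2399 ≈ 0.055023 and Q = 441/2399 ≈ 0.183827.
Under the Kimura two-parameter model, d = −½ ln(1 − 2P − Q) − ¼ ln(1 − 2Q).
1 − 2P − Q = 0.706127, giving −½ ln(0.706127) = 0.173980.
1 − 2Q = 0.632346, giving −¼ ln(0.632346) = 0.114580.
d = 0.173980 + 0.114580 = 0.288560.
Under a molecular clock d = 2μt, so t = d/(2μ) = 0.288560 / (2 × 0.034) = 4.24 Myr.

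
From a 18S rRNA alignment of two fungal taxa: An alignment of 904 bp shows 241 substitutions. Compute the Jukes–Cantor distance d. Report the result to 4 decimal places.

p = 241/904 ≈ 0.266593.
d = −(3/4) ln(1 − 4p/3) = −0.75 ln(1 − 0.355457) = −0.75 ln(0.644543)
  = −0.75 × (-0.439214) = 0.329411 substitutions/site.

0.3294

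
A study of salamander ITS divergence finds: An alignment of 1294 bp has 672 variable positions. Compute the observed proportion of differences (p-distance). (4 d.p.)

p = 672/1294 = 0.519319… ≈ 0.5193 (to 4 d.p.).

0.5193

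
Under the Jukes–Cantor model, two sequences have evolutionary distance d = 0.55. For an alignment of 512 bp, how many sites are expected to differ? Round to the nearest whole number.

Invert JC69: p = (3/4)(1 − e^(−4d/3)) = 0.75 × (1 − e^(-0.733333)) = 0.75 × (1 − 0.480305) = 0.389771.
Expected differing sites = pL ≈ 0.389771 × 512 = 199.562752 ≈ 200.

200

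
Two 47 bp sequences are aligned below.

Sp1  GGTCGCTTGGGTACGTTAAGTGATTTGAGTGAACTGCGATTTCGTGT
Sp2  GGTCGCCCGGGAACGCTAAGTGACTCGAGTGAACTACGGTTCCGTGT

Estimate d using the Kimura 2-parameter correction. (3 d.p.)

Of 47 sites, 8 differences are transitions and 1 are transversions, so P = 8/47 ≈ 0.170213 and Q = 1/47 ≈ 0.021277.
Under the Kimura two-parameter model, d = −½ ln(1 − 2P − Q) − ¼ ln(1 − 2Q).
1 − 2P − Q = 0.638297, giving −½ ln(0.638297) = 0.224476.
1 − 2Q = 0.957446, giving −¼ ln(0.957446) = 0.010871.
d = 0.224476 + 0.010871 = 0.235347.

0.235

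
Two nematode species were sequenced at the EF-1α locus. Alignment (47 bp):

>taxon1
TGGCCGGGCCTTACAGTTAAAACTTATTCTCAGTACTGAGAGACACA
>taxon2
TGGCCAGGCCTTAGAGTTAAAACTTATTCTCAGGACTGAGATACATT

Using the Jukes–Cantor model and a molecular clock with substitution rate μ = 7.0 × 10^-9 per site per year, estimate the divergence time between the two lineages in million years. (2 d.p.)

The sequences differ at 6 of 47 sites (6, 14, 34, 42, 46, 47), so p = 6/47 ≈ 0.12766.
d = −(3/4) ln(1 − 4p/3) = −0.75 ln(1 − 0.170213) = −0.75 ln(0.829787)
  = −0.75 × (-0.186586) = 0.139940 substitutions/site.
Under a molecular clock d = 2μt, so t = d/(2μ) = 0.139940 / (2 × 7.0 × 10^-9) = 10.00 million years.

10.00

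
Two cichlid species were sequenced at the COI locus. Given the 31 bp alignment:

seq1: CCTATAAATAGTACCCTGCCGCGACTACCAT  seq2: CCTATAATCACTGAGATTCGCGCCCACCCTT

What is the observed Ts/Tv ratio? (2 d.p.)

0.14

Transitions are A↔G and C↔T; transversions are all other mismatches.
Transitions: 2. Transversions: 14.
R = 2/14 = 0.142857… ≈ 0.14 (to 2 d.p.).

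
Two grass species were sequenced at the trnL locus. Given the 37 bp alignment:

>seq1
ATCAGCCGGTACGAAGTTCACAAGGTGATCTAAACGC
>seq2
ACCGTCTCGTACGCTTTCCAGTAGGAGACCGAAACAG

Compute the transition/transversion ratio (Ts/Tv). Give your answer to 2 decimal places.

0.60

Transitions are A↔G and C↔T; transversions are all other mismatches.
Transitions: 6. Transversions: 10.
R = 6/10 = 0.60.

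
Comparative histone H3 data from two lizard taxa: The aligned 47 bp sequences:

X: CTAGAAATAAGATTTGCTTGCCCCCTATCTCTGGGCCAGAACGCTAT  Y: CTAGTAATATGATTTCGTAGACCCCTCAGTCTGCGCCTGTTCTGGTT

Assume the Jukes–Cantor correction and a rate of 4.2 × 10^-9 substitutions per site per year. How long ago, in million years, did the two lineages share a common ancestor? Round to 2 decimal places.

The sequences differ at 17 of 47 sites, so p = 17/47 ≈ 0.361702.
d = −(3/4) ln(1 − 4p/3) = −0.75 ln(1 − 0.482269) = −0.75 ln(0.517731)
  = −0.75 × (-0.658299) = 0.493724 substitutions/site.
Under a molecular clock d = 2μt, so t = d/(2μ) = 0.493724 / (2 × 4.2 × 10^-9) = 58.78 million years.

58.78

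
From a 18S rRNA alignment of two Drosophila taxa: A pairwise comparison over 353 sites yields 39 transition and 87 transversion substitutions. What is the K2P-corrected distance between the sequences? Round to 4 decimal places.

0.4848

P = 39/353 ≈ 0.110482 and Q = 87/353 ≈ 0.246459.
Under the Kimura two-parameter model, d = −½ ln(1 − 2P − Q) − ¼ ln(1 − 2Q).
1 − 2P − Q = 0.532577, giving −½ ln(0.532577) = 0.315014.
1 − 2Q = 0.507082, giving −¼ ln(0.507082) = 0.169771.
d = 0.315014 + 0.169771 = 0.484785.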